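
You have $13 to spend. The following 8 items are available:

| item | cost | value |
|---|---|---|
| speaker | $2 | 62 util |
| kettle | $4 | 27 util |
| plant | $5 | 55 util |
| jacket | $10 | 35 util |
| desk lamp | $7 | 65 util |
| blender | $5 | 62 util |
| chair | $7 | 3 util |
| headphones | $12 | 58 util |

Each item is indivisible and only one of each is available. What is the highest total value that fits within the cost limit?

Check high-value combinations within $13:
- speaker+plant+blender: cost 2+5+5=12, value 62+55+62=179
- speaker+kettle+desk lamp: cost 2+4+7=13, value 62+27+65=154
- speaker+kettle+blender: cost 2+4+5=11, value 62+27+62=151
Best: 179 util.

179 util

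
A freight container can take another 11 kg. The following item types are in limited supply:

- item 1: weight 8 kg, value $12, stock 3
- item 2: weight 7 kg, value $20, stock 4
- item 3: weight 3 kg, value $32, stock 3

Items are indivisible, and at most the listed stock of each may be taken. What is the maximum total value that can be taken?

Best selections within weight 11 and stock limits:
- 3×item 3: weight 9, value 96
- 2×item 3: weight 6, value 64
- 1×item 2 + 1×item 3: weight 10, value 52
- 1×item 1 + 1×item 3: weight 11, value 44
Best: $96.

$96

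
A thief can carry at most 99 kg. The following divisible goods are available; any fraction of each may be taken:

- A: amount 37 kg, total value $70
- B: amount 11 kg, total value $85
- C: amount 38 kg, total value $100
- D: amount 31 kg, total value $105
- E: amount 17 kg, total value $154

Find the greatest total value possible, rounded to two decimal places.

447.78

Take in order of value per unit:
- E (154/17 per unit): all 17 → value 154, running total 154.00
- B (85/11 per unit): all 11 → value 85, running total 239.00
- D (105/31 per unit): all 31 → value 105, running total 344.00
- C (100/38 per unit): all 38 → value 100, running total 444.00
- A (70/37 per unit): 2 of 37 → value 2×70/37 = 3.7838, running total 447.78
Total 447.78.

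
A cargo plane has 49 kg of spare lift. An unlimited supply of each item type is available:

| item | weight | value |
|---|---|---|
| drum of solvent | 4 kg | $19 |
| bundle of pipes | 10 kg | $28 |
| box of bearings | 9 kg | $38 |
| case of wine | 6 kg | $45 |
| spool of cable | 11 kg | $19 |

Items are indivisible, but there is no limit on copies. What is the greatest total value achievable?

Best value-per-unit is case of wine at 45/6, and filling with it alone uses weight 8×6=48. No mix of the others beats 8×45 = 360.

$360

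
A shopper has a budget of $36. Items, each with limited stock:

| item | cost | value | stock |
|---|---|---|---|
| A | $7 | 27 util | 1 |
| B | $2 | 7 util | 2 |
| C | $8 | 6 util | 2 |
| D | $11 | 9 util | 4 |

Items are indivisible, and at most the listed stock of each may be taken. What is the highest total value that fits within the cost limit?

59 util

Top feasible selections:
- 1×A + 2×B + 2×D: cost 33, value 59
- 1×A + 2×B + 1×C + 1×D: cost 30, value 56
- 1×A + 1×B + 2×C + 1×D: cost 36, value 55
- 1×A + 2×B + 2×C: cost 27, value 53
Best: 59 util.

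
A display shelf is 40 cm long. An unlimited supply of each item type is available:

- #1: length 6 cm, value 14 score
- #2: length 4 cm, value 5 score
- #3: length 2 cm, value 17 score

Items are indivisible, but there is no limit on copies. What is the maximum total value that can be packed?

Best value-per-unit is #3 at 17/2, and filling with it alone uses length 20×2=40. No mix of the others beats 20×17 = 340.

340 score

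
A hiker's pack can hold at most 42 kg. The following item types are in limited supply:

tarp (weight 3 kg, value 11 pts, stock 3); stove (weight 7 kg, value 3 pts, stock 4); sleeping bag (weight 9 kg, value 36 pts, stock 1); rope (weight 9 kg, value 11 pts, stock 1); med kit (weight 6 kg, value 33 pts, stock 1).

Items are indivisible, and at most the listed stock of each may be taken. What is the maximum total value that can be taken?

Top feasible selections:
- 3×tarp + 1×stove + 1×sleeping bag + 1×rope + 1×med kit: weight 40, value 116
- 3×tarp + 1×sleeping bag + 1×rope + 1×med kit: weight 33, value 113
- 3×tarp + 2×stove + 1×sleeping bag + 1×med kit: weight 38, value 108
- 3×tarp + 1×stove + 1×sleeping bag + 1×med kit: weight 31, value 105
Best: 116 pts.

116 pts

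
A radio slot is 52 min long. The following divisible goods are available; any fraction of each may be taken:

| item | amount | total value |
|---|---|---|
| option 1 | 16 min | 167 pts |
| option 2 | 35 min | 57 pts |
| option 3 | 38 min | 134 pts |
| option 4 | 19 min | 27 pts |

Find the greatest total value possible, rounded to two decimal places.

293.95

Take in order of value per unit:
- option 1 (167/16 per unit): all 16 → value 167, running total 167.00
- option 3 (134/38 per unit): 36 of 38 → value 36×134/38 = 126.9474, running total 293.95
Total 293.95.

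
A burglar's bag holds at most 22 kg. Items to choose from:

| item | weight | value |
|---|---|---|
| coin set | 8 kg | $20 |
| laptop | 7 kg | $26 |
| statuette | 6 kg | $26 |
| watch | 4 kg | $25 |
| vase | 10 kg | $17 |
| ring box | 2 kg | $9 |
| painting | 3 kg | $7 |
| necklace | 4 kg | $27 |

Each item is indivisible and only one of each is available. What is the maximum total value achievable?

Check high-value combinations within 22 kg:
- laptop+statuette+watch+necklace: weight 7+6+4+4=21, value 26+26+25+27=104
- coin set+statuette+watch+necklace: weight 8+6+4+4=22, value 20+26+25+27=98
- laptop+statuette+ring box+painting+necklace: weight 7+6+2+3+4=22, value 26+26+9+7+27=95
Best: $104.

$104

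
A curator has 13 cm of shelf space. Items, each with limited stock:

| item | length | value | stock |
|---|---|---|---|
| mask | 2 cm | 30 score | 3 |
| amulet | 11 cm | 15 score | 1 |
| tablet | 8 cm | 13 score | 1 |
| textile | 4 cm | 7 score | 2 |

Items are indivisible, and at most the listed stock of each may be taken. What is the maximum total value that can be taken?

Top feasible selections:
- 3×mask + 1×textile: length 10, value 97
- 3×mask: length 6, value 90
- 2×mask + 2×textile: length 12, value 74
Best: 97 score.

97 score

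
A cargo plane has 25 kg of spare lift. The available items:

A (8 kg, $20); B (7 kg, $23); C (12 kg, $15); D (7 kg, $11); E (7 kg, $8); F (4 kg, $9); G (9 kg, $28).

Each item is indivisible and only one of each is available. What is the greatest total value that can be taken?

Check high-value combinations within 25 kg:
- A+B+G: weight 8+7+9=24, value 20+23+28=71
- B+D+G: weight 7+7+9=23, value 23+11+28=62
- B+F+G: weight 7+4+9=20, value 23+9+28=60
Best: $71.

$71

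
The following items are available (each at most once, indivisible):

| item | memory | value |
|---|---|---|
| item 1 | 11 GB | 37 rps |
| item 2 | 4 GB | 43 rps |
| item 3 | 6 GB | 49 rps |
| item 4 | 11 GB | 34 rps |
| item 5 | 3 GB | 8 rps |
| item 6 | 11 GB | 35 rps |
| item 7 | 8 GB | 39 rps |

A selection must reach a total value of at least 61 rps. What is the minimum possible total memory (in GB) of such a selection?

10

Subsets with value ≥ 61, sorted by total memory:
- item 2+item 3: memory 10, value 92
- item 2+item 7: memory 12, value 82
Minimum memory: 10 GB.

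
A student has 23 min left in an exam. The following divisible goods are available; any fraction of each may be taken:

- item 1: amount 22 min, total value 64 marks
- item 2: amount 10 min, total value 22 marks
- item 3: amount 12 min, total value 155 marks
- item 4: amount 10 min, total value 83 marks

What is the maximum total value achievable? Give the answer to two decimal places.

Take in order of value per unit:
- item 3 (155/12 per unit): all 12 → value 155, running total 155.00
- item 4 (83/10 per unit): all 10 → value 83, running total 238.00
- item 1 (64/22 per unit): 1 of 22 → value 1×64/22 = 2.9091, running total 240.91
Total 240.91.

240.91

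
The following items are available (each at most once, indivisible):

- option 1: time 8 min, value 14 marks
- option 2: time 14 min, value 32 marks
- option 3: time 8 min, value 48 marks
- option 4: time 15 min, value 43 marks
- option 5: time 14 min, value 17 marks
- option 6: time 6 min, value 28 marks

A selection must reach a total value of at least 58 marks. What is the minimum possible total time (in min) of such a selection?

Subsets with value ≥ 58, sorted by total time:
- option 3+option 6: time 14, value 76
- option 1+option 3: time 16, value 62
Minimum time: 14 min.

14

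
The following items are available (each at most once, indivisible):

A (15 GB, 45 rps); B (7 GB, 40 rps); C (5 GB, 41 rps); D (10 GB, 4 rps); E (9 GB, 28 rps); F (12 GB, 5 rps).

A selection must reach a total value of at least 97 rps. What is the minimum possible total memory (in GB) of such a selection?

21

Subsets with value ≥ 97, sorted by total memory:
- B+C+E: memory 21, value 109
- A+B+C: memory 27, value 126
Minimum memory: 21 GB.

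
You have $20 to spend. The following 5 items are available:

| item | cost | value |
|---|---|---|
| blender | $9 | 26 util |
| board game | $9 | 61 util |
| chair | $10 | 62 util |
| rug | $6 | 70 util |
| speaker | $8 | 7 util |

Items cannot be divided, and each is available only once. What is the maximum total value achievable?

Check high-value combinations within $20:
- chair+rug: cost 10+6=16, value 62+70=132
- board game+rug: cost 9+6=15, value 61+70=131
- board game+chair: cost 9+10=19, value 61+62=123
Best: 132 util.

132 util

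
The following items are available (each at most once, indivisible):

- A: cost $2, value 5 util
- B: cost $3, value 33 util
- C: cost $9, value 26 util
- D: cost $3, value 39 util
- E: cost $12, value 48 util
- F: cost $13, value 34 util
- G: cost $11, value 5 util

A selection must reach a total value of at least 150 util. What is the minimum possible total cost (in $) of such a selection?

29

Subsets with value ≥ 150, sorted by total cost:
- A+B+C+D+E: cost 29, value 151
- B+D+E+F: cost 31, value 154
Minimum cost: 29 $.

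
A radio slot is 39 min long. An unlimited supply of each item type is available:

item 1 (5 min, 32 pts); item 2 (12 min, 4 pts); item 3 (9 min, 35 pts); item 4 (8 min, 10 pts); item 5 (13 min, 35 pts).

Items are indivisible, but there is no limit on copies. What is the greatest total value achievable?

227 pts

Best value-per-unit is item 1 at 32/5; filling with it alone gives 7×32 = 224.
Optimal mix: 6×item 1 + 1×item 3 → duration 39, value 227.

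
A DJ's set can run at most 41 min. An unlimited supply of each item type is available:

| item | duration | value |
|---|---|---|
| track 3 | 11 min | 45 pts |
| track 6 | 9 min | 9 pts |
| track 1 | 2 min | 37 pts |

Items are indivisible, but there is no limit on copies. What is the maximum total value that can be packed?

Best value-per-unit is track 1 at 37/2, and filling with it alone uses duration 20×2=40. No mix of the others beats 20×37 = 740.

740 pts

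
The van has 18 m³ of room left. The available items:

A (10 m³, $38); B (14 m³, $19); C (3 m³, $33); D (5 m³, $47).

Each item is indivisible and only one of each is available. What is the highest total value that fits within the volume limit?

Check high-value combinations within 18 m³:
- A+C+D: volume 10+3+5=18, value 38+33+47=118
- A+D: volume 10+5=15, value 38+47=85
- C+D: volume 3+5=8, value 33+47=80
- A+C: volume 10+3=13, value 38+33=71
Best: $118.

$118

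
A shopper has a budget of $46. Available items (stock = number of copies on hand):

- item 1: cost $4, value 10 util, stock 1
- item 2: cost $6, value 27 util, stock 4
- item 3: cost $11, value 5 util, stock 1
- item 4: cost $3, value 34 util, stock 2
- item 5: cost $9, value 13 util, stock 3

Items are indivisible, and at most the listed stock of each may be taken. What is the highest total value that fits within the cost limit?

Top feasible selections:
- 1×item 1 + 4×item 2 + 2×item 4 + 1×item 5: cost 43, value 199
- 1×item 1 + 4×item 2 + 1×item 3 + 2×item 4: cost 45, value 191
Best: 199 util.

199 util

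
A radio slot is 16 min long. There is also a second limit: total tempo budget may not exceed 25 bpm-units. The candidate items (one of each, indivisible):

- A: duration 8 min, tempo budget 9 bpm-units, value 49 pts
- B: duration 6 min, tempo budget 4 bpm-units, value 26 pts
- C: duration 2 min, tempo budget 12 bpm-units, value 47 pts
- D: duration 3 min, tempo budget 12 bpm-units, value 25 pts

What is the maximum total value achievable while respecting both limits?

Feasible sets respecting both limits:
- A+B+C: duration 16, tempo budget 25, value 122
- A+C: duration 10, tempo budget 21, value 96
- A+B: duration 14, tempo budget 13, value 75
- A+D: duration 11, tempo budget 21, value 74
Best: 122 pts.

122 pts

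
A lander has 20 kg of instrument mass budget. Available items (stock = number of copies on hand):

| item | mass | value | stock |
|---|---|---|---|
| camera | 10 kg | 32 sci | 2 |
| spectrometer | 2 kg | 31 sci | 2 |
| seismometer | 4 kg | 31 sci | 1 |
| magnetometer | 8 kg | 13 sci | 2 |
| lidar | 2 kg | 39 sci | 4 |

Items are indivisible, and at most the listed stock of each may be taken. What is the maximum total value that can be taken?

Top feasible selections:
- 2×spectrometer + 1×seismometer + 4×lidar: mass 16, value 249
- 2×spectrometer + 1×magnetometer + 4×lidar: mass 20, value 231
- 1×camera + 1×spectrometer + 4×lidar: mass 20, value 219
- 2×spectrometer + 4×lidar: mass 12, value 218
Best: 249 sci.

249 sci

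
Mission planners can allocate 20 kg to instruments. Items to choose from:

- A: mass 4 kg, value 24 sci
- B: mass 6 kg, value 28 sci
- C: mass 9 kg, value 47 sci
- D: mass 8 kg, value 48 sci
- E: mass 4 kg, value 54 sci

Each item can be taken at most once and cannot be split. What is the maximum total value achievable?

This is a 0/1 knapsack; check combinations near the capacity.
- B+D+E: mass 6+8+4=18, value 28+48+54=130
- B+C+E: mass 6+9+4=19, value 28+47+54=129
- A+D+E: mass 4+8+4=16, value 24+48+54=126
- A+C+E: mass 4+9+4=17, value 24+47+54=125
Best: 130 sci.

130 sci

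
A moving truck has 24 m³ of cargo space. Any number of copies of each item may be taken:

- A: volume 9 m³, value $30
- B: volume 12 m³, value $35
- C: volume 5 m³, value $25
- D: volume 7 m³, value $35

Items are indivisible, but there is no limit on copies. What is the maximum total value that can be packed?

$120

Best value-per-unit is C at 25/5; filling with it alone gives 4×25 = 100.
Optimal mix: 2×C + 2×D → volume 24, value 120.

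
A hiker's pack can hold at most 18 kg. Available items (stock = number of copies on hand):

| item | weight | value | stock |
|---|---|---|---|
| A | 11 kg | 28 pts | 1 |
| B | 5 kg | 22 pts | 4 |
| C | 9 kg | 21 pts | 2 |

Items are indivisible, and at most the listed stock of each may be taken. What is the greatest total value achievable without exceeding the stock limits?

66 pts

Top feasible selections:
- 3×B: weight 15, value 66
- 1×A + 1×B: weight 16, value 50
- 2×B: weight 10, value 44
- 1×B + 1×C: weight 14, value 43
Best: 66 pts.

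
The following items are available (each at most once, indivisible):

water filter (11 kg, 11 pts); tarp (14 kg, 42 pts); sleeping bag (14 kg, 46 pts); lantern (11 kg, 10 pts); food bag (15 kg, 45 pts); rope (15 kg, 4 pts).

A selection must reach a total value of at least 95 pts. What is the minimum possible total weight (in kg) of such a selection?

Subsets with value ≥ 95, sorted by total weight:
- water filter+tarp+sleeping bag: weight 39, value 99
- tarp+sleeping bag+lantern: weight 39, value 98
Minimum weight: 39 kg.

39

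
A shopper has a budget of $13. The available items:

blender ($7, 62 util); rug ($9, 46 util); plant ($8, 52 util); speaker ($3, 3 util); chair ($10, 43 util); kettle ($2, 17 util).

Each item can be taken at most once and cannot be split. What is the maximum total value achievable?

82 util

This is a 0/1 knapsack; check combinations near the capacity.
- blender+speaker+kettle: cost 7+3+2=12, value 62+3+17=82
- blender+kettle: cost 7+2=9, value 62+17=79
- plant+speaker+kettle: cost 8+3+2=13, value 52+3+17=72
- plant+kettle: cost 8+2=10, value 52+17=69
- blender+speaker: cost 7+3=10, value 62+3=65
Best: 82 util.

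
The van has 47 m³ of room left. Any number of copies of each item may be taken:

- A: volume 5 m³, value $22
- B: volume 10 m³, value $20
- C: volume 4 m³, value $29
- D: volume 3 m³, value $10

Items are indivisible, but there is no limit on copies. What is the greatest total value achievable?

Best value-per-unit is C at 29/4; filling with it alone gives 11×29 = 319.
Optimal mix: 11×C + 1×D → volume 47, value 329.

$329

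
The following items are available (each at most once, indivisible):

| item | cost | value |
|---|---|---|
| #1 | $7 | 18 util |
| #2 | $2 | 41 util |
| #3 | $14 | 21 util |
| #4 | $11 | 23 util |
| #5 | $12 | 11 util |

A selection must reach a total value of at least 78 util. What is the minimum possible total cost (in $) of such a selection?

20

Subsets with value ≥ 78, sorted by total cost:
- #1+#2+#4: cost 20, value 82
- #1+#2+#3: cost 23, value 80
Minimum cost: 20 $.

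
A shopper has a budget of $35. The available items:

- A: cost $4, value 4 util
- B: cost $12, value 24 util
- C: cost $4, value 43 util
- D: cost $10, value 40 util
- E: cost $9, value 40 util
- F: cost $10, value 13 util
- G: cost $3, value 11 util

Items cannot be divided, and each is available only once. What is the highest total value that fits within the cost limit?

Check high-value combinations within $35:
- B+C+D+E: cost 12+4+10+9=35, value 24+43+40+40=147
- A+C+D+E+G: cost 4+4+10+9+3=30, value 4+43+40+40+11=138
- C+D+E+F: cost 4+10+9+10=33, value 43+40+40+13=136
- C+D+E+G: cost 4+10+9+3=26, value 43+40+40+11=134
- A+C+D+E: cost 4+4+10+9=27, value 4+43+40+40=127
Best: 147 util.

147 util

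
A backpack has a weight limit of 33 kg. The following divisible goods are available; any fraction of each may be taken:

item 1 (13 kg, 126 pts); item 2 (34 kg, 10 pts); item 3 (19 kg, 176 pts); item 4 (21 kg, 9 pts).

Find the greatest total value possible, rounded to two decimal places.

Take in order of value per unit:
- item 1 (126/13 per unit): all 13 → value 126, running total 126.00
- item 3 (176/19 per unit): all 19 → value 176, running total 302.00
- item 4 (9/21 per unit): 1 of 21 → value 1×9/21 = 0.4286, running total 302.43
Total 302.43.

302.43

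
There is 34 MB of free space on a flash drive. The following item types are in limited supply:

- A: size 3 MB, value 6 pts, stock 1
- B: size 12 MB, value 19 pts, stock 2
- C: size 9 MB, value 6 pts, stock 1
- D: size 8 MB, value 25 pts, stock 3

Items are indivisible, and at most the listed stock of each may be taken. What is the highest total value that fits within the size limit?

81 pts

Top feasible selections:
- 1×A + 3×D: size 27, value 81
- 1×C + 3×D: size 33, value 81
- 3×D: size 24, value 75
- 1×A + 1×B + 2×D: size 31, value 75
Best: 81 pts.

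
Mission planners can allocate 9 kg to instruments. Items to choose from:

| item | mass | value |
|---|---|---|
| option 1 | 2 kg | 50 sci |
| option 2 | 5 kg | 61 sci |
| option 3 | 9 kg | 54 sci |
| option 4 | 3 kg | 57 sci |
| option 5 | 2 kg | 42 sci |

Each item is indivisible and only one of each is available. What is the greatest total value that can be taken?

153 sci

Check high-value combinations within 9 kg:
- option 1+option 2+option 5: mass 2+5+2=9, value 50+61+42=153
- option 1+option 4+option 5: mass 2+3+2=7, value 50+57+42=149
- option 2+option 4: mass 5+3=8, value 61+57=118
- option 1+option 2: mass 2+5=7, value 50+61=111
- option 1+option 4: mass 2+3=5, value 50+57=107
Best: 153 sci.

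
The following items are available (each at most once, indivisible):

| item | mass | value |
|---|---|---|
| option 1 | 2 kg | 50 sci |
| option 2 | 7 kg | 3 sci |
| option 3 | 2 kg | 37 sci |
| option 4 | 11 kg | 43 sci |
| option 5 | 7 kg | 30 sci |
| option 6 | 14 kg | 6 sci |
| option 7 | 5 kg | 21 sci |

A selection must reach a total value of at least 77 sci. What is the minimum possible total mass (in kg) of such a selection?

Subsets with value ≥ 77, sorted by total mass:
- option 1+option 3: mass 4, value 87
- option 1+option 3+option 7: mass 9, value 108
Minimum mass: 4 kg.

4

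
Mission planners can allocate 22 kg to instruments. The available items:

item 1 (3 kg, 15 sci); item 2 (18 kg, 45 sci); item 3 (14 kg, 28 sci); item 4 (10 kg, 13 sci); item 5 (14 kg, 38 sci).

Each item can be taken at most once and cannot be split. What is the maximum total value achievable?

Check high-value combinations within 22 kg:
- item 1+item 2: mass 3+18=21, value 15+45=60
- item 1+item 5: mass 3+14=17, value 15+38=53
- item 2: mass 18, value 45
- item 1+item 3: mass 3+14=17, value 15+28=43
- item 5: mass 14, value 38
Best: 60 sci.

60 sci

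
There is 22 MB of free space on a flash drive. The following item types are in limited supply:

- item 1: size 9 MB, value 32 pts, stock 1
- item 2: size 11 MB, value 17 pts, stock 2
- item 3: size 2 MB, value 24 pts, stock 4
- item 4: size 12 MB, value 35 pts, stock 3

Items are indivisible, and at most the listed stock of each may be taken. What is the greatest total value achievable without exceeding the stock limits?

Best selections within size 22 and stock limits:
- 4×item 3 + 1×item 4: size 20, value 131
- 1×item 1 + 4×item 3: size 17, value 128
- 1×item 2 + 4×item 3: size 19, value 113
Best: 131 pts.

131 pts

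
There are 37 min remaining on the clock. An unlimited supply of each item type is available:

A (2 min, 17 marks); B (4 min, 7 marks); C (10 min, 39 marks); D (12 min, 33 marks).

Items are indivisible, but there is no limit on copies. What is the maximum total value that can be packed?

306 marks

Best value-per-unit is A at 17/2, and filling with it alone uses time 18×2=36. No mix of the others beats 18×17 = 306.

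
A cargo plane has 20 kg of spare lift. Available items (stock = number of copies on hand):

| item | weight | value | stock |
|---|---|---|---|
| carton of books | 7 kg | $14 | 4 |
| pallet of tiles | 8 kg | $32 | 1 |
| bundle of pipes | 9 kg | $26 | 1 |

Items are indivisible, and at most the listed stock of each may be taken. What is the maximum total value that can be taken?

Top feasible selections:
- 1×pallet of tiles + 1×bundle of pipes: weight 17, value 58
- 1×carton of books + 1×pallet of tiles: weight 15, value 46
Best: $58.

$58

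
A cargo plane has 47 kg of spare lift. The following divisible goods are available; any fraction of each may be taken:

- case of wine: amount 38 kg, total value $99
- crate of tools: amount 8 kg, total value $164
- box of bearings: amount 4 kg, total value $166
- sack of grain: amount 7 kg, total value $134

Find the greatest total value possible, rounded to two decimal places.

536.95

Take in order of value per unit:
- box of bearings (166/4 per unit): all 4 → value 166, running total 166.00
- crate of tools (164/8 per unit): all 8 → value 164, running total 330.00
- sack of grain (134/7 per unit): all 7 → value 134, running total 464.00
- case of wine (99/38 per unit): 28 of 38 → value 28×99/38 = 72.9474, running total 536.95
Total 536.95.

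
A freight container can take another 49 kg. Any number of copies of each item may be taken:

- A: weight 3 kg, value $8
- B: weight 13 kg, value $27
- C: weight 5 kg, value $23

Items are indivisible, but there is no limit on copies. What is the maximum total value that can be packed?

$215

Best value-per-unit is C at 23/5; filling with it alone gives 9×23 = 207.
Optimal mix: 1×A + 9×C → weight 48, value 215.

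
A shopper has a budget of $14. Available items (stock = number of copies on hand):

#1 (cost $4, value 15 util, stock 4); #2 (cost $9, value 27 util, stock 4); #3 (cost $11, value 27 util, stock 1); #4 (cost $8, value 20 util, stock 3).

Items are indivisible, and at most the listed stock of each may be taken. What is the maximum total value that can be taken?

45 util

Best selections within cost 14 and stock limits:
- 3×#1: cost 12, value 45
- 1×#1 + 1×#2: cost 13, value 42
- 1×#1 + 1×#4: cost 12, value 35
Best: 45 util.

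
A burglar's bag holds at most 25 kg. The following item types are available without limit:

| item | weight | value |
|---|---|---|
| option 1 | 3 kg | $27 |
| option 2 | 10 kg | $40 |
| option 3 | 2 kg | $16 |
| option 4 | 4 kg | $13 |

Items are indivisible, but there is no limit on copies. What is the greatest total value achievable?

Best value-per-unit is option 1 at 27/3; filling with it alone gives 8×27 = 216.
Optimal mix: 7×option 1 + 2×option 3 → weight 25, value 221.

$221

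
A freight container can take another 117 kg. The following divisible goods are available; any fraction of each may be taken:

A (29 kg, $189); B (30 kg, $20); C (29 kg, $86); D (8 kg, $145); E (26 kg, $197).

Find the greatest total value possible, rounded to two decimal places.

633.67

Take in order of value per unit:
- D (145/8 per unit): all 8 → value 145, running total 145.00
- E (197/26 per unit): all 26 → value 197, running total 342.00
- A (189/29 per unit): all 29 → value 189, running total 531.00
- C (86/29 per unit): all 29 → value 86, running total 617.00
- B (20/30 per unit): 25 of 30 → value 25×20/30 = 16.6667, running total 633.67
Total 633.67.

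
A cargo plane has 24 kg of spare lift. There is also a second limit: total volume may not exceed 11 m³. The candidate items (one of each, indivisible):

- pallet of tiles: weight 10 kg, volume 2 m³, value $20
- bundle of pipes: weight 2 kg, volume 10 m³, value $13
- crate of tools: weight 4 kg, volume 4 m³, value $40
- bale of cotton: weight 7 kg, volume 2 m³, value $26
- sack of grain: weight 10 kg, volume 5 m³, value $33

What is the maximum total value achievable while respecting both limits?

Feasible sets respecting both limits:
- crate of tools+bale of cotton+sack of grain: weight 21, volume 11, value 99
- pallet of tiles+crate of tools+sack of grain: weight 24, volume 11, value 93
- pallet of tiles+crate of tools+bale of cotton: weight 21, volume 8, value 86
- crate of tools+sack of grain: weight 14, volume 9, value 73
Best: $99.

$99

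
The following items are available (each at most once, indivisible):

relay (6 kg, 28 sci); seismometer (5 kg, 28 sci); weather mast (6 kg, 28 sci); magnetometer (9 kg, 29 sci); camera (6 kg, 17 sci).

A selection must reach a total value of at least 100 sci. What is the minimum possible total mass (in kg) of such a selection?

Subsets with value ≥ 100, sorted by total mass:
- relay+seismometer+weather mast+camera: mass 23, value 101
- relay+seismometer+weather mast+magnetometer: mass 26, value 113
- relay+seismometer+magnetometer+camera: mass 26, value 102
- seismometer+weather mast+magnetometer+camera: mass 26, value 102
Minimum mass: 23 kg.

23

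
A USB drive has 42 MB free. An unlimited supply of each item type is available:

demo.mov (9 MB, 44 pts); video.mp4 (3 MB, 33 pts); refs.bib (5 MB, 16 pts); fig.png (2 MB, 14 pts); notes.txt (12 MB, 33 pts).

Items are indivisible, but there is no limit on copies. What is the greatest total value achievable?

Best value-per-unit is video.mp4 at 33/3, and filling with it alone uses size 14×3=42. No mix of the others beats 14×33 = 462.

462 pts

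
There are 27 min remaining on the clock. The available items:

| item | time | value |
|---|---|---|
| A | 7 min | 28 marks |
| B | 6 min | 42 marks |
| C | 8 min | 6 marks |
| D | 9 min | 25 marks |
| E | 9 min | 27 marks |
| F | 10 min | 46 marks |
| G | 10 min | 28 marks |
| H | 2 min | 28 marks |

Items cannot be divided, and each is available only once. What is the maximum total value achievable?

144 marks

Check high-value combinations within 27 min:
- A+B+F+H: time 7+6+10+2=25, value 28+42+46+28=144
- B+E+F+H: time 6+9+10+2=27, value 42+27+46+28=143
- B+D+F+H: time 6+9+10+2=27, value 42+25+46+28=141
- A+B+G+H: time 7+6+10+2=25, value 28+42+28+28=126
Best: 144 marks.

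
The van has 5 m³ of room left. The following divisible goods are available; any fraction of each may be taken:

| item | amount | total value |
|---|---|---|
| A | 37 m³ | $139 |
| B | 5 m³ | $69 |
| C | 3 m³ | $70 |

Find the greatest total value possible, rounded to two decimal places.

97.60

Take in order of value per unit:
- C (70/3 per unit): all 3 → value 70, running total 70.00
- B (69/5 per unit): 2 of 5 → value 2×69/5 = 27.6000, running total 97.60
Total 97.60.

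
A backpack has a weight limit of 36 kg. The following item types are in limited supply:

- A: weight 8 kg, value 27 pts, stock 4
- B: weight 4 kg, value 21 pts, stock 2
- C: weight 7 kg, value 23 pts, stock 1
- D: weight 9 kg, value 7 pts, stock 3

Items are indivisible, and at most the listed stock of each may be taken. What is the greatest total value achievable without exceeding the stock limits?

Best selections within weight 36 and stock limits:
- 4×A + 1×B: weight 36, value 129
- 3×A + 1×B + 1×C: weight 35, value 125
- 3×A + 2×B: weight 32, value 123
- 2×A + 2×B + 1×C: weight 31, value 119
Best: 129 pts.

129 pts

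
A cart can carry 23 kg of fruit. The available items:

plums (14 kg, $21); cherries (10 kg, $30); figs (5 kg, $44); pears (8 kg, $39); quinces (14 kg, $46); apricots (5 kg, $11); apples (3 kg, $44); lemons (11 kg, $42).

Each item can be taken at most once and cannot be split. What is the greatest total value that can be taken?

Check high-value combinations within 23 kg:
- figs+pears+apricots+apples: weight 5+8+5+3=21, value 44+39+11+44=138
- figs+quinces+apples: weight 5+14+3=22, value 44+46+44=134
- figs+apples+lemons: weight 5+3+11=19, value 44+44+42=130
- cherries+figs+apricots+apples: weight 10+5+5+3=23, value 30+44+11+44=129
- figs+pears+apples: weight 5+8+3=16, value 44+39+44=127
Best: $138.

$138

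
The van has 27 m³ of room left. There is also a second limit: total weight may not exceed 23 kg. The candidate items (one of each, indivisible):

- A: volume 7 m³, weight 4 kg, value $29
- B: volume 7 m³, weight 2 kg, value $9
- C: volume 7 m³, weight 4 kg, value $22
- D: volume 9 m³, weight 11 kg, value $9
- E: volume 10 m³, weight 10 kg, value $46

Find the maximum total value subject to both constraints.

$97

Feasible sets respecting both limits:
- A+C+E: volume 24, weight 18, value 97
- A+B+E: volume 24, weight 16, value 84
- B+C+E: volume 24, weight 16, value 77
Best: $97.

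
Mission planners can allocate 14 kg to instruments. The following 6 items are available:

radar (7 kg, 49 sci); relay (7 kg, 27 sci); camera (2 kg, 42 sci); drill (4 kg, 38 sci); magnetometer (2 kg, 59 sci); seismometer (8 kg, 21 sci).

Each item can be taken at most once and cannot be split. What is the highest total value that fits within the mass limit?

Check high-value combinations within 14 kg:
- radar+camera+magnetometer: mass 7+2+2=11, value 49+42+59=150
- radar+drill+magnetometer: mass 7+4+2=13, value 49+38+59=146
- camera+drill+magnetometer: mass 2+4+2=8, value 42+38+59=139
Best: 150 sci.

150 sci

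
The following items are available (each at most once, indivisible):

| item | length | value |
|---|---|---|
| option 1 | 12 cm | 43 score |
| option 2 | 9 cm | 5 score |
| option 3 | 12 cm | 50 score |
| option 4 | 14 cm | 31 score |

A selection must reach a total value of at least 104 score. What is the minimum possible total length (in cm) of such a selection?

Subsets with value ≥ 104, sorted by total length:
- option 1+option 3+option 4: length 38, value 124
- option 1+option 2+option 3+option 4: length 47, value 129
Minimum length: 38 cm.

38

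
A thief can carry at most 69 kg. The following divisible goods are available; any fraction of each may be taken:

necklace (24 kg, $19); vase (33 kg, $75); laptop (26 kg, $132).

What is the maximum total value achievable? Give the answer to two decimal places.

214.92

Take in order of value per unit:
- laptop (132/26 per unit): all 26 → value 132, running total 132.00
- vase (75/33 per unit): all 33 → value 75, running total 207.00
- necklace (19/24 per unit): 10 of 24 → value 10×19/24 = 7.9167, running total 214.92
Total 214.92.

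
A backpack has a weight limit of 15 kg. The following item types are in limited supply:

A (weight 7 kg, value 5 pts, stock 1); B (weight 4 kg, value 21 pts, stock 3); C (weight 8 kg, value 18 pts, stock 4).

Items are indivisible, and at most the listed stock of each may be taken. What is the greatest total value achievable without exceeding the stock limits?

63 pts

Top feasible selections:
- 3×B: weight 12, value 63
- 1×A + 2×B: weight 15, value 47
Best: 63 pts.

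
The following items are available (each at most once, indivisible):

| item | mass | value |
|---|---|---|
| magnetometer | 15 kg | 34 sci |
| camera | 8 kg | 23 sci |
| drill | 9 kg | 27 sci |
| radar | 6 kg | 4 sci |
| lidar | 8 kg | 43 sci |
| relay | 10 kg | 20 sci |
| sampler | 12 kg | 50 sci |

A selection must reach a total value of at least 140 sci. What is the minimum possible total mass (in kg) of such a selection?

37

Subsets with value ≥ 140, sorted by total mass:
- camera+drill+lidar+sampler: mass 37, value 143
- drill+lidar+relay+sampler: mass 39, value 140
Minimum mass: 37 kg.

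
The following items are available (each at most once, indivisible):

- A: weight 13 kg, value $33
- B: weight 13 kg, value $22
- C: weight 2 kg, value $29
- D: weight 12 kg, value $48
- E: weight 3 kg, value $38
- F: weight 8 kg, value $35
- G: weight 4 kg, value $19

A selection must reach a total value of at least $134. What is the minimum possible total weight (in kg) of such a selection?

21

Subsets with value ≥ 134, sorted by total weight:
- C+D+E+G: weight 21, value 134
- C+D+E+F: weight 25, value 150
Minimum weight: 21 kg.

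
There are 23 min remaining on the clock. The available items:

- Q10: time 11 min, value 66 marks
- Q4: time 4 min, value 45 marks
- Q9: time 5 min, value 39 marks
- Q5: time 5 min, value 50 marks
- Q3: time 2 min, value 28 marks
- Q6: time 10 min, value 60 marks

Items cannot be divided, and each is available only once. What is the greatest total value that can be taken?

189 marks

Check high-value combinations within 23 min:
- Q10+Q4+Q5+Q3: time 11+4+5+2=22, value 66+45+50+28=189
- Q4+Q5+Q3+Q6: time 4+5+2+10=21, value 45+50+28+60=183
- Q10+Q9+Q5+Q3: time 11+5+5+2=23, value 66+39+50+28=183
- Q10+Q4+Q9+Q3: time 11+4+5+2=22, value 66+45+39+28=178
- Q9+Q5+Q3+Q6: time 5+5+2+10=22, value 39+50+28+60=177
Best: 189 marks.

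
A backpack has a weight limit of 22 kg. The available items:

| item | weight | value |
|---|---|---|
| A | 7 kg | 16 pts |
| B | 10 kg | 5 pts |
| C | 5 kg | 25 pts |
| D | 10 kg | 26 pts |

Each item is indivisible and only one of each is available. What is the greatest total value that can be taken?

67 pts

Check high-value combinations within 22 kg:
- A+C+D: weight 7+5+10=22, value 16+25+26=67
- C+D: weight 5+10=15, value 25+26=51
- A+B+C: weight 7+10+5=22, value 16+5+25=46
- A+D: weight 7+10=17, value 16+26=42
Best: 67 pts.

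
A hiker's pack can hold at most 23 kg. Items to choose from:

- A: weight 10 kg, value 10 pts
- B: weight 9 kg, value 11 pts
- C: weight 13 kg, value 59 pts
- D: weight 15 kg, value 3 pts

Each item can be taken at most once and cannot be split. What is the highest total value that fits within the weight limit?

Check high-value combinations within 23 kg:
- B+C: weight 9+13=22, value 11+59=70
- A+C: weight 10+13=23, value 10+59=69
- C: weight 13, value 59
- A+B: weight 10+9=19, value 10+11=21
- B: weight 9, value 11
Best: 70 pts.

70 pts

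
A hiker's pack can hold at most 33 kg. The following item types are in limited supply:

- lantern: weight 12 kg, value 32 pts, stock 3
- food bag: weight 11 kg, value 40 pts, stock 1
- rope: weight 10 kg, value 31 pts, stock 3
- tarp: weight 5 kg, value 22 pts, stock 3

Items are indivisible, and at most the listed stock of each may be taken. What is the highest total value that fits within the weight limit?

116 pts

Top feasible selections:
- 1×lantern + 1×food bag + 2×tarp: weight 33, value 116
- 1×food bag + 1×rope + 2×tarp: weight 31, value 115
- 1×lantern + 1×rope + 2×tarp: weight 32, value 107
Best: 116 pts.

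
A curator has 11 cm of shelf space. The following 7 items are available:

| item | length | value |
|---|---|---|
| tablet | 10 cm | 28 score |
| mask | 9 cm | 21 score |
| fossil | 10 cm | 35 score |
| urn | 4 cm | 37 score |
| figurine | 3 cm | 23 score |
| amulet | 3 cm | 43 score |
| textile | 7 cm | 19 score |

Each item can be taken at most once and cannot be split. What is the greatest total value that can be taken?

Check high-value combinations within 11 cm:
- urn+figurine+amulet: length 4+3+3=10, value 37+23+43=103
- urn+amulet: length 4+3=7, value 37+43=80
- figurine+amulet: length 3+3=6, value 23+43=66
- amulet+textile: length 3+7=10, value 43+19=62
- urn+figurine: length 4+3=7, value 37+23=60
Best: 103 score.

103 score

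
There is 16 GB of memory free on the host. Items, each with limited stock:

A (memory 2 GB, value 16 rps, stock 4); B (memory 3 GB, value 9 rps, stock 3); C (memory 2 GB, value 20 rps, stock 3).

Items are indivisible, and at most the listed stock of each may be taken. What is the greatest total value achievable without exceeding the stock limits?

Top feasible selections:
- 4×A + 3×C: memory 14, value 124
- 3×A + 1×B + 3×C: memory 15, value 117
- 4×A + 1×B + 2×C: memory 15, value 113
Best: 124 rps.

124 rps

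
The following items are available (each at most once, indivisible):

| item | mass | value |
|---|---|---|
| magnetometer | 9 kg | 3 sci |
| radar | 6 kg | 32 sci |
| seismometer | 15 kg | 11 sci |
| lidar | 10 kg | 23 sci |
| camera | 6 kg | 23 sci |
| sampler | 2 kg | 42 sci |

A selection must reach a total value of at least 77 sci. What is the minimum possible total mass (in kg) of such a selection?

Subsets with value ≥ 77, sorted by total mass:
- radar+camera+sampler: mass 14, value 97
- magnetometer+radar+sampler: mass 17, value 77
Minimum mass: 14 kg.

14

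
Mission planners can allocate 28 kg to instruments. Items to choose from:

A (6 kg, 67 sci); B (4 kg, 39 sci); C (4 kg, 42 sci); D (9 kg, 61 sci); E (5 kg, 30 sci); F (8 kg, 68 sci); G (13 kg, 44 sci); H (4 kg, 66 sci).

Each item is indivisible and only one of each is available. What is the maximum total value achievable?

282 sci

Check high-value combinations within 28 kg:
- A+B+C+F+H: mass 6+4+4+8+4=26, value 67+39+42+68+66=282
- A+B+C+D+H: mass 6+4+4+9+4=27, value 67+39+42+61+66=275
- A+C+E+F+H: mass 6+4+5+8+4=27, value 67+42+30+68+66=273
- A+B+E+F+H: mass 6+4+5+8+4=27, value 67+39+30+68+66=270
Best: 282 sci.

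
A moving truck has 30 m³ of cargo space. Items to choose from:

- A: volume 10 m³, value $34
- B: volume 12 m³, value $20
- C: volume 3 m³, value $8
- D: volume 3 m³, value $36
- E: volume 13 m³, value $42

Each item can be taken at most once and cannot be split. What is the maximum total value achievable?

This is a 0/1 knapsack; check combinations near the capacity.
- A+C+D+E: volume 10+3+3+13=29, value 34+8+36+42=120
- A+D+E: volume 10+3+13=26, value 34+36+42=112
- A+B+C+D: volume 10+12+3+3=28, value 34+20+8+36=98
- B+D+E: volume 12+3+13=28, value 20+36+42=98
- A+B+D: volume 10+12+3=25, value 34+20+36=90
Best: $120.

$120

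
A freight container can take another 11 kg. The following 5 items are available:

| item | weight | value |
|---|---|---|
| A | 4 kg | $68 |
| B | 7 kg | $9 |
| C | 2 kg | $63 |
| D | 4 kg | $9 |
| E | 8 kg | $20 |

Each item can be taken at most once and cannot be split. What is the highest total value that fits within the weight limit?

Check high-value combinations within 11 kg:
- A+C+D: weight 4+2+4=10, value 68+63+9=140
- A+C: weight 4+2=6, value 68+63=131
- C+E: weight 2+8=10, value 63+20=83
Best: $140.

$140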